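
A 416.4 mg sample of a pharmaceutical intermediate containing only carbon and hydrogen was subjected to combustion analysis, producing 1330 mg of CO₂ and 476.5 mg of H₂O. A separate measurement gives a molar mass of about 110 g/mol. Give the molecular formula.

C8H14

mol C = 1.330 g CO₂ ÷ 44.009 g/mol = 0.030221 mol
mol H = 2 × 0.4765 g H₂O ÷ 18.015 g/mol = 0.052900 mol
Divide by the smallest (0.030221 mol): C 1.000, H 1.750
Multiplying each by 4 gives whole numbers: C 4.00, H 7.00
Empirical formula: C4H7
Empirical-formula mass = 55.10 g/mol; 110 ÷ 55.10 ≈ 2, so the molecular formula is C8H14.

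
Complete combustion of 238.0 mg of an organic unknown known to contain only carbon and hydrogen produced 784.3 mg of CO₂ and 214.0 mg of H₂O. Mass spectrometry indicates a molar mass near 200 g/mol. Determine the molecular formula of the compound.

mol C = 0.7843 g CO₂ ÷ 44.009 g/mol = 0.017821 mol
mol H = 2 × 0.2140 g H₂O ÷ 18.015 g/mol = 0.023758 mol
Divide by the smallest (0.017821 mol): C 1.000, H 1.333
Multiplying each by 3 gives whole numbers: C 3.00, H 4.00
Empirical formula: C3H4
Empirical-formula mass = 40.06 g/mol; 200 ÷ 40.06 ≈ 5, so the molecular formula is C15H20.

C15H20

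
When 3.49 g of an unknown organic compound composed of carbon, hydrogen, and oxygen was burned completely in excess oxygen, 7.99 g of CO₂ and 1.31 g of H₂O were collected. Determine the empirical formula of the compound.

C5H4O2

mol C = 7.99 g CO₂ ÷ 44.009 g/mol = 0.1816 mol
mol H = 2 × 1.31 g H₂O ÷ 18.015 g/mol = 0.1454 mol
mass O = 3.49 − (2.181 + 0.1466) = 1.163 g → mol O = 1.163 ÷ 15.999 = 0.07268 mol
Divide by the smallest (0.07268 mol): C 2.498, H 2.001, O 1.000
Multiplying each by 2 gives whole numbers: C 5.00, H 4.00, O 2.00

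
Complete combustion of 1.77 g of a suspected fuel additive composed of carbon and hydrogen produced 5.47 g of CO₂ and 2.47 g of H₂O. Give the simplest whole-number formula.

mol C = 5.47 g CO₂ ÷ 44.009 g/mol = 0.1243 mol
mol H = 2 × 2.47 g H₂O ÷ 18.015 g/mol = 0.2742 mol
Divide by the smallest (0.1243 mol): C 1.000, H 2.206
Multiplying each by 5 gives whole numbers: C 5.00, H 11.03

C5H11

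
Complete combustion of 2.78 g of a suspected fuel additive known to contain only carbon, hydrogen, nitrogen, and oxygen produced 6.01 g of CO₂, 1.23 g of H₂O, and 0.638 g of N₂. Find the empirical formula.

mol C = 6.01 g CO₂ ÷ 44.009 g/mol = 0.1366 mol
mol H = 2 × 1.23 g H₂O ÷ 18.015 g/mol = 0.1366 mol
mol N = 2 × 0.638 g N₂ ÷ 28.014 g/mol = 0.04555 mol
mass O = 2.78 − (1.640 + 0.1376 + 0.6380) = 0.3641 g → mol O = 0.3641 ÷ 15.999 = 0.02276 mol
Divide by the smallest (0.02276 mol): C 6.001, H 6.000, N 2.001, O 1.000

C6H6N2O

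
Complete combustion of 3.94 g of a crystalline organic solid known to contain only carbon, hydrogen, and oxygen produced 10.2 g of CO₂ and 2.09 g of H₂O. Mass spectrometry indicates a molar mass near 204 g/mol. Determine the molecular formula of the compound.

C12H12O3

mol C = 10.2 g CO₂ ÷ 44.009 g/mol = 0.2318 mol
mol H = 2 × 2.09 g H₂O ÷ 18.015 g/mol = 0.2320 mol
mass O = 3.94 − (2.784 + 0.2339) = 0.9223 g → mol O = 0.9223 ÷ 15.999 = 0.05765 mol
Divide by the smallest (0.05765 mol): C 4.020, H 4.025, O 1.000
Empirical formula: C4H4O
Empirical-formula mass = 68.08 g/mol; 204 ÷ 68.08 ≈ 3, so the molecular formula is C12H12O3.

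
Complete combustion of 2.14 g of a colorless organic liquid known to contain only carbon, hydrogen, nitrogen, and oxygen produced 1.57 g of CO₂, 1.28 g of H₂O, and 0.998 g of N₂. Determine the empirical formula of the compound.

CH4N2O

mol C = 1.57 g CO₂ ÷ 44.009 g/mol = 0.03567 mol
mol H = 2 × 1.28 g H₂O ÷ 18.015 g/mol = 0.1421 mol
mol N = 2 × 0.998 g N₂ ÷ 28.014 g/mol = 0.07125 mol
mass O = 2.14 − (0.4285 + 0.1432 + 0.9980) = 0.5703 g → mol O = 0.5703 ÷ 15.999 = 0.03564 mol
Divide by the smallest (0.03564 mol): C 1.001, H 3.987, N 1.999, O 1.000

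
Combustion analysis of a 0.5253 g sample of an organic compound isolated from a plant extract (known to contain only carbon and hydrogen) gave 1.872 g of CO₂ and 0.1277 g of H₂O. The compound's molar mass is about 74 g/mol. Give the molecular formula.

C6H2

mol C = 1.872 g CO₂ ÷ 44.009 g/mol = 0.042537 mol
mol H = 2 × 0.1277 g H₂O ÷ 18.015 g/mol = 0.014177 mol
Divide by the smallest (0.014177 mol): C 3.000, H 1.000
Empirical formula: C3H
Empirical-formula mass = 37.04 g/mol; 74 ÷ 37.04 ≈ 2, so the molecular formula is C6H2.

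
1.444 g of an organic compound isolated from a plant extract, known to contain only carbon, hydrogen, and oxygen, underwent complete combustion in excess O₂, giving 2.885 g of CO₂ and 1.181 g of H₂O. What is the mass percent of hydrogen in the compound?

mol C = 2.885 g CO₂ ÷ 44.009 g/mol = 0.065555 mol
mol H = 2 × 1.181 g H₂O ÷ 18.015 g/mol = 0.13111 mol
mass O = 1.444 − (0.78738 + 0.13216) = 0.52446 g → mol O = 0.52446 ÷ 15.999 = 0.032781 mol
mass % H = 0.13216 g ÷ 1.444 g × 100%

9.15%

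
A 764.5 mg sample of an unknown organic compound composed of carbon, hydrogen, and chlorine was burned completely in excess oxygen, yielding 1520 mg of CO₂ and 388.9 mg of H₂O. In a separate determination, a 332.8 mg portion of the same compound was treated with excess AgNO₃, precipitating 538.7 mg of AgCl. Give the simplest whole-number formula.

mol C = 1.520 g CO₂ ÷ 44.009 g/mol = 0.034538 mol
mol H = 2 × 0.3889 g H₂O ÷ 18.015 g/mol = 0.043175 mol
From the AgCl data: mol Cl per gram of compound = (0.5387 ÷ 143.318) ÷ 0.3328 = 0.011294 mol/g, so in the 0.7645 g combustion sample mol Cl = 0.0086346 mol
Divide by the smallest (0.0086346 mol): C 4.000, H 5.000, Cl 1.000

C4H5Cl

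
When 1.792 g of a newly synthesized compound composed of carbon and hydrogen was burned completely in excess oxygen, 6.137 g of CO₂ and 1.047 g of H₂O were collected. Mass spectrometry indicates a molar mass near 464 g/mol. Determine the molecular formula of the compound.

C36H30

mol C = 6.137 g CO₂ ÷ 44.009 g/mol = 0.13945 mol
mol H = 2 × 1.047 g H₂O ÷ 18.015 g/mol = 0.11624 mol
Divide by the smallest (0.11624 mol): C 1.200, H 1.000
Multiplying each by 5 gives whole numbers: C 6.00, H 5.00
Empirical formula: C6H5
Empirical-formula mass = 77.11 g/mol; 464 ÷ 77.11 ≈ 6, so the molecular formula is C36H30.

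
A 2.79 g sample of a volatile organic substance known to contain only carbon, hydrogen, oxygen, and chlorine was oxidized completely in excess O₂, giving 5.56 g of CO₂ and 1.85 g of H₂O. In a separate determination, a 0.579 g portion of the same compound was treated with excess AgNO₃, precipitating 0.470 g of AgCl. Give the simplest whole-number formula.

C8H13ClO2

mol C = 5.56 g CO₂ ÷ 44.009 g/mol = 0.1263 mol
mol H = 2 × 1.85 g H₂O ÷ 18.015 g/mol = 0.2054 mol
From the AgCl data: mol Cl per gram of compound = (0.470 ÷ 143.318) ÷ 0.579 = 0.005664 mol/g, so in the 2.79 g combustion sample mol Cl = 0.01580 mol
mass O = 2.79 − (1.517 + 0.2070 + 0.5602) = 0.5053 g → mol O = 0.5053 ÷ 15.999 = 0.03159 mol
Divide by the smallest (0.01580 mol): C 7.995, H 12.997, Cl 1.000, O 1.999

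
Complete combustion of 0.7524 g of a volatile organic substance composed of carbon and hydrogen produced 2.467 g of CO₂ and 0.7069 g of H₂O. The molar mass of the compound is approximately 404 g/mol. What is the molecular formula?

mol C = 2.467 g CO₂ ÷ 44.009 g/mol = 0.056057 mol
mol H = 2 × 0.7069 g H₂O ÷ 18.015 g/mol = 0.078479 mol
Divide by the smallest (0.056057 mol): C 1.000, H 1.400
Multiplying each by 5 gives whole numbers: C 5.00, H 7.00
Empirical formula: C5H7
Empirical-formula mass = 67.11 g/mol; 404 ÷ 67.11 ≈ 6, so the molecular formula is C30H42.

C30H42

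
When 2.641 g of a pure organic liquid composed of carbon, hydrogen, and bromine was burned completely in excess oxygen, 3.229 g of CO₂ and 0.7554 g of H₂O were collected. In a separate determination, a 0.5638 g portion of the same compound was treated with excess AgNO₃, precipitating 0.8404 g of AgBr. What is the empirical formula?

mol C = 3.229 g CO₂ ÷ 44.009 g/mol = 0.073371 mol
mol H = 2 × 0.7554 g H₂O ÷ 18.015 g/mol = 0.083863 mol
From the AgBr data: mol Br per gram of compound = (0.8404 ÷ 187.772) ÷ 0.5638 = 0.0079383 mol/g, so in the 2.641 g combustion sample mol Br = 0.020965 mol
Divide by the smallest (0.020965 mol): C 3.500, H 4.000, Br 1.000
Multiplying each by 2 gives whole numbers: C 7.00, H 8.00, Br 2.00

C7H8Br2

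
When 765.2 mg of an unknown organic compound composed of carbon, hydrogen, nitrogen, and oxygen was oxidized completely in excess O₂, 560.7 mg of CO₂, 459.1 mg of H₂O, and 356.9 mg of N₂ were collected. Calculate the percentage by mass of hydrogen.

6.71%

mol C = 0.5607 g CO₂ ÷ 44.009 g/mol = 0.012741 mol
mol H = 2 × 0.4591 g H₂O ÷ 18.015 g/mol = 0.050969 mol
mol N = 2 × 0.3569 g N₂ ÷ 28.014 g/mol = 0.025480 mol
mass O = 0.7652 − (0.15303 + 0.051376 + 0.35690) = 0.20390 g → mol O = 0.20390 ÷ 15.999 = 0.012744 mol
mass % H = 0.051376 g ÷ 0.7652 g × 100%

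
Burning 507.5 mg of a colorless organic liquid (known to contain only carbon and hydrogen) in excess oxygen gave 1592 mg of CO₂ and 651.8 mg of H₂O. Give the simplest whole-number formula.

mol C = 1.592 g CO₂ ÷ 44.009 g/mol = 0.036174 mol
mol H = 2 × 0.6518 g H₂O ÷ 18.015 g/mol = 0.072362 mol
Divide by the smallest (0.036174 mol): C 1.000, H 2.000

CH2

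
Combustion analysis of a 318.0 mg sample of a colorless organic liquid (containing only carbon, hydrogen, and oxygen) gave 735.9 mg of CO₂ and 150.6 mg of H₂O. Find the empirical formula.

C8H8O3

mol C = 0.7359 g CO₂ ÷ 44.009 g/mol = 0.016722 mol
mol H = 2 × 0.1506 g H₂O ÷ 18.015 g/mol = 0.016719 mol
mass O = 0.3180 − (0.20084 + 0.016853) = 0.10030 g → mol O = 0.10030 ÷ 15.999 = 0.0062694 mol
Divide by the smallest (0.0062694 mol): C 2.667, H 2.667, O 1.000
Multiplying each by 3 gives whole numbers: C 8.00, H 8.00, O 3.00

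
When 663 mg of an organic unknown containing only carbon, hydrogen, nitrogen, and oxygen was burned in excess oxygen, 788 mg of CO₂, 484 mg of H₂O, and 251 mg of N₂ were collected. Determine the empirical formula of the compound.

C2H6N2O

mol C = 0.788 g CO₂ ÷ 44.009 g/mol = 0.01791 mol
mol H = 2 × 0.484 g H₂O ÷ 18.015 g/mol = 0.05373 mol
mol N = 2 × 0.251 g N₂ ÷ 28.014 g/mol = 0.01792 mol
mass O = 0.663 − (0.2151 + 0.05416 + 0.2510) = 0.1428 g → mol O = 0.1428 ÷ 15.999 = 0.008924 mol
Divide by the smallest (0.008924 mol): C 2.006, H 6.021, N 2.008, O 1.000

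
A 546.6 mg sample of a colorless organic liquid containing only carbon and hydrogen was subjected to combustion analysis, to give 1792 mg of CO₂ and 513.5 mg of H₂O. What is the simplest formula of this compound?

mol C = 1.792 g CO₂ ÷ 44.009 g/mol = 0.040719 mol
mol H = 2 × 0.5135 g H₂O ÷ 18.015 g/mol = 0.057008 mol
Divide by the smallest (0.040719 mol): C 1.000, H 1.400
Multiplying each by 5 gives whole numbers: C 5.00, H 7.00

C5H7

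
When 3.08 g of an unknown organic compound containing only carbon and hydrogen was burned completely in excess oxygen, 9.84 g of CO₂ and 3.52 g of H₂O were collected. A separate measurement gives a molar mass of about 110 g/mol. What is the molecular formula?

mol C = 9.84 g CO₂ ÷ 44.009 g/mol = 0.2236 mol
mol H = 2 × 3.52 g H₂O ÷ 18.015 g/mol = 0.3908 mol
Divide by the smallest (0.2236 mol): C 1.000, H 1.748
Multiplying each by 4 gives whole numbers: C 4.00, H 6.99
Empirical formula: C4H7
Empirical-formula mass = 55.10 g/mol; 110 ÷ 55.10 ≈ 2, so the molecular formula is C8H14.

C8H14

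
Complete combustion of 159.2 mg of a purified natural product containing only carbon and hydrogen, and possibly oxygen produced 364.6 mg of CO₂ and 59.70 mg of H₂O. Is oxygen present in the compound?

yes

mol C = 0.3646 g CO₂ ÷ 44.009 g/mol = 0.0082847 mol
mol H = 2 × 0.05970 g H₂O ÷ 18.015 g/mol = 0.0066278 mol
C and H account for only 0.10619 g of the 0.1592 g sample; the remaining 0.053012 g must be oxygen.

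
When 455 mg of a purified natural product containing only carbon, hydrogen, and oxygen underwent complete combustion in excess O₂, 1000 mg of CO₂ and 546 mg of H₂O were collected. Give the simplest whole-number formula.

C3H8O

mol C = 1.00 g CO₂ ÷ 44.009 g/mol = 0.02272 mol
mol H = 2 × 0.546 g H₂O ÷ 18.015 g/mol = 0.06062 mol
mass O = 0.455 − (0.2729 + 0.06110) = 0.1210 g → mol O = 0.1210 ÷ 15.999 = 0.007562 mol
Divide by the smallest (0.007562 mol): C 3.005, H 8.016, O 1.000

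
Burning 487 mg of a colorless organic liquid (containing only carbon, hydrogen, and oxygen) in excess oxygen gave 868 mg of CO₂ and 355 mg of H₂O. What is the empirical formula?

C3H6O2

mol C = 0.868 g CO₂ ÷ 44.009 g/mol = 0.01972 mol
mol H = 2 × 0.355 g H₂O ÷ 18.015 g/mol = 0.03941 mol
mass O = 0.487 − (0.2369 + 0.03973) = 0.2104 g → mol O = 0.2104 ÷ 15.999 = 0.01315 mol
Divide by the smallest (0.01315 mol): C 1.500, H 2.997, O 1.000
Multiplying each by 2 gives whole numbers: C 3.00, H 5.99, O 2.00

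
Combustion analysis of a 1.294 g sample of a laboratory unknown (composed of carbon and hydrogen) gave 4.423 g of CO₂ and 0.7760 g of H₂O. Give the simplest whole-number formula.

C7H6

mol C = 4.423 g CO₂ ÷ 44.009 g/mol = 0.10050 mol
mol H = 2 × 0.7760 g H₂O ÷ 18.015 g/mol = 0.086150 mol
Divide by the smallest (0.086150 mol): C 1.167, H 1.000
Multiplying each by 6 gives whole numbers: C 7.00, H 6.00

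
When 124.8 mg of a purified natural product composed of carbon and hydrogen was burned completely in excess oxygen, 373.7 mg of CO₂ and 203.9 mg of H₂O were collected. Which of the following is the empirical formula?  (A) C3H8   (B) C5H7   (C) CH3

(A) C3H8

mol C = 0.3737 g CO₂ ÷ 44.009 g/mol = 0.0084914 mol
mol H = 2 × 0.2039 g H₂O ÷ 18.015 g/mol = 0.022637 mol
Divide by the smallest (0.0084914 mol): C 1.000, H 2.666
Multiplying each by 3 gives whole numbers: C 3.00, H 8.00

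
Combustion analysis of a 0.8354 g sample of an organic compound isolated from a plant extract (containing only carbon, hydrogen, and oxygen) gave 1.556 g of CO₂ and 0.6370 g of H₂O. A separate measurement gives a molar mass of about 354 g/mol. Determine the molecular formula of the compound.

C15H30O9

mol C = 1.556 g CO₂ ÷ 44.009 g/mol = 0.035356 mol
mol H = 2 × 0.6370 g H₂O ÷ 18.015 g/mol = 0.070719 mol
mass O = 0.8354 − (0.42467 + 0.071285) = 0.33945 g → mol O = 0.33945 ÷ 15.999 = 0.021217 mol
Divide by the smallest (0.021217 mol): C 1.666, H 3.333, O 1.000
Multiplying each by 3 gives whole numbers: C 5.00, H 10.00, O 3.00
Empirical formula: C5H10O3
Empirical-formula mass = 118.13 g/mol; 354 ÷ 118.13 ≈ 3, so the molecular formula is C15H30O9.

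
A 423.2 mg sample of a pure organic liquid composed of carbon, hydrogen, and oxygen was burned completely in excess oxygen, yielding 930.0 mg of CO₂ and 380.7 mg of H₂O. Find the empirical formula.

mol C = 0.9300 g CO₂ ÷ 44.009 g/mol = 0.021132 mol
mol H = 2 × 0.3807 g H₂O ÷ 18.015 g/mol = 0.042265 mol
mass O = 0.4232 − (0.25382 + 0.042603) = 0.12678 g → mol O = 0.12678 ÷ 15.999 = 0.0079243 mol
Divide by the smallest (0.0079243 mol): C 2.667, H 5.334, O 1.000
Multiplying each by 3 gives whole numbers: C 8.00, H 16.00, O 3.00

C8H16O3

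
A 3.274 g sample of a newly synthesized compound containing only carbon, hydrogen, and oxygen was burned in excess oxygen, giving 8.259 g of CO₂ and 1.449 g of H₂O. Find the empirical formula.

mol C = 8.259 g CO₂ ÷ 44.009 g/mol = 0.18767 mol
mol H = 2 × 1.449 g H₂O ÷ 18.015 g/mol = 0.16087 mol
mass O = 3.274 − (2.2541 + 0.16215) = 0.85779 g → mol O = 0.85779 ÷ 15.999 = 0.053615 mol
Divide by the smallest (0.053615 mol): C 3.500, H 3.000, O 1.000
Multiplying each by 2 gives whole numbers: C 7.00, H 6.00, O 2.00

C7H6O2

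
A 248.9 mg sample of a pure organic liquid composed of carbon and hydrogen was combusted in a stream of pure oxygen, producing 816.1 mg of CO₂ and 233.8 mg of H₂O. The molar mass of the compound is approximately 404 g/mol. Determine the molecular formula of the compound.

C30H42

mol C = 0.8161 g CO₂ ÷ 44.009 g/mol = 0.018544 mol
mol H = 2 × 0.2338 g H₂O ÷ 18.015 g/mol = 0.025956 mol
Divide by the smallest (0.018544 mol): C 1.000, H 1.400
Multiplying each by 5 gives whole numbers: C 5.00, H 7.00
Empirical formula: C5H7
Empirical-formula mass = 67.11 g/mol; 404 ÷ 67.11 ≈ 6, so the molecular formula is C30H42.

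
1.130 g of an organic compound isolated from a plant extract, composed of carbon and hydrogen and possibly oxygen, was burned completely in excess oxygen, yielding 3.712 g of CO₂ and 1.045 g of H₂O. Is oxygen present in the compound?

no

mol C = 3.712 g CO₂ ÷ 44.009 g/mol = 0.084346 mol
mol H = 2 × 1.045 g H₂O ÷ 18.015 g/mol = 0.11601 mol
C and H together account for 1.1300 g — essentially the entire 1.130 g sample — so the compound contains no oxygen.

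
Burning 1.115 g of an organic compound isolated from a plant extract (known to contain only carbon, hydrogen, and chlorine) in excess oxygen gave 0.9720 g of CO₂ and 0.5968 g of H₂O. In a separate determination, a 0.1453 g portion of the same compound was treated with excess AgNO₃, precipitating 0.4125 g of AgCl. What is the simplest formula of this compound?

mol C = 0.9720 g CO₂ ÷ 44.009 g/mol = 0.022086 mol
mol H = 2 × 0.5968 g H₂O ÷ 18.015 g/mol = 0.066256 mol
From the AgCl data: mol Cl per gram of compound = (0.4125 ÷ 143.318) ÷ 0.1453 = 0.019809 mol/g, so in the 1.115 g combustion sample mol Cl = 0.022087 mol
Divide by the smallest (0.022086 mol): C 1.000, H 3.000, Cl 1.000

CH3Cl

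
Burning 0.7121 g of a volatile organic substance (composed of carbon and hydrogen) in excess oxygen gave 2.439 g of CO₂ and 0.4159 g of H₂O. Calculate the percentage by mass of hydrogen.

mol C = 2.439 g CO₂ ÷ 44.009 g/mol = 0.055420 mol
mol H = 2 × 0.4159 g H₂O ÷ 18.015 g/mol = 0.046173 mol
mass % H = 0.046542 g ÷ 0.7121 g × 100%

6.54%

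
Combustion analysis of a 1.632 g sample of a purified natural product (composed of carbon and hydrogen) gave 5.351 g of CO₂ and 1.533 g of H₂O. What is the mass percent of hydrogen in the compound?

10.51%

mol C = 5.351 g CO₂ ÷ 44.009 g/mol = 0.12159 mol
mol H = 2 × 1.533 g H₂O ÷ 18.015 g/mol = 0.17019 mol
mass % H = 0.17155 g ÷ 1.632 g × 100%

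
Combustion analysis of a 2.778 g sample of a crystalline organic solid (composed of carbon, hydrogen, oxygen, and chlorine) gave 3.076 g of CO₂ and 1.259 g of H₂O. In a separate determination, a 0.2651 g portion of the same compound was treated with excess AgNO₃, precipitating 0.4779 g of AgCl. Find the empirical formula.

C2H4ClO

mol C = 3.076 g CO₂ ÷ 44.009 g/mol = 0.069895 mol
mol H = 2 × 1.259 g H₂O ÷ 18.015 g/mol = 0.13977 mol
From the AgCl data: mol Cl per gram of compound = (0.4779 ÷ 143.318) ÷ 0.2651 = 0.012578 mol/g, so in the 2.778 g combustion sample mol Cl = 0.034943 mol
mass O = 2.778 − (0.83951 + 0.14089 + 1.2387) = 0.55888 g → mol O = 0.55888 ÷ 15.999 = 0.034932 mol
Divide by the smallest (0.034932 mol): C 2.001, H 4.001, Cl 1.000, O 1.000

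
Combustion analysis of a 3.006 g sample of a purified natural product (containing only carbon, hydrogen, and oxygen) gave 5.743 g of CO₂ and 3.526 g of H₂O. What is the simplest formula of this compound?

C2H6O

mol C = 5.743 g CO₂ ÷ 44.009 g/mol = 0.13050 mol
mol H = 2 × 3.526 g H₂O ÷ 18.015 g/mol = 0.39145 mol
mass O = 3.006 − (1.5674 + 0.39458) = 1.0440 g → mol O = 1.0440 ÷ 15.999 = 0.065256 mol
Divide by the smallest (0.065256 mol): C 2.000, H 5.999, O 1.000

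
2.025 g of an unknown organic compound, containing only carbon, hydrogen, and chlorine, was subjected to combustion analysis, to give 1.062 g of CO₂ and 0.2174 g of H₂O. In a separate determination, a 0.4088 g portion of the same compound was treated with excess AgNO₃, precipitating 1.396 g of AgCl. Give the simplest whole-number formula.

CHCl2

mol C = 1.062 g CO₂ ÷ 44.009 g/mol = 0.024131 mol
mol H = 2 × 0.2174 g H₂O ÷ 18.015 g/mol = 0.024135 mol
From the AgCl data: mol Cl per gram of compound = (1.396 ÷ 143.318) ÷ 0.4088 = 0.023827 mol/g, so in the 2.025 g combustion sample mol Cl = 0.048250 mol
Divide by the smallest (0.024131 mol): C 1.000, H 1.000, Cl 1.999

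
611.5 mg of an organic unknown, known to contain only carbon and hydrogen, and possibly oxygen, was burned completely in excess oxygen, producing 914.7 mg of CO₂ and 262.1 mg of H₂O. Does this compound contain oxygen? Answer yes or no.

yes

mol C = 0.9147 g CO₂ ÷ 44.009 g/mol = 0.020784 mol
mol H = 2 × 0.2621 g H₂O ÷ 18.015 g/mol = 0.029098 mol
C and H account for only 0.27897 g of the 0.6115 g sample; the remaining 0.33253 g must be oxygen.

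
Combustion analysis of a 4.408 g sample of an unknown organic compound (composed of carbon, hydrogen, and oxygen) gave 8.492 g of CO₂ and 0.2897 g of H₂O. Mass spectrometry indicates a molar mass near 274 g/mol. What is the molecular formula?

mol C = 8.492 g CO₂ ÷ 44.009 g/mol = 0.19296 mol
mol H = 2 × 0.2897 g H₂O ÷ 18.015 g/mol = 0.032162 mol
mass O = 4.408 − (2.3176 + 0.032419) = 2.0579 g → mol O = 2.0579 ÷ 15.999 = 0.12863 mol
Divide by the smallest (0.032162 mol): C 6.000, H 1.000, O 3.999
Empirical formula: C6HO4
Empirical-formula mass = 137.07 g/mol; 274 ÷ 137.07 ≈ 2, so the molecular formula is C12H2O8.

C12H2O8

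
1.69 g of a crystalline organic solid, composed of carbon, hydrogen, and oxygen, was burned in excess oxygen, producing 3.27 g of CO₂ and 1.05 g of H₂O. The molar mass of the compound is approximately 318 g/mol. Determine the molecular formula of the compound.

C14H22O8

mol C = 3.27 g CO₂ ÷ 44.009 g/mol = 0.07430 mol
mol H = 2 × 1.05 g H₂O ÷ 18.015 g/mol = 0.1166 mol
mass O = 1.69 − (0.8925 + 0.1175) = 0.6800 g → mol O = 0.6800 ÷ 15.999 = 0.04251 mol
Divide by the smallest (0.04251 mol): C 1.748, H 2.742, O 1.000
Multiplying each by 4 gives whole numbers: C 6.99, H 10.97, O 4.00
Empirical formula: C7H11O4
Empirical-formula mass = 159.16 g/mol; 318 ÷ 159.16 ≈ 2, so the molecular formula is C14H22O8.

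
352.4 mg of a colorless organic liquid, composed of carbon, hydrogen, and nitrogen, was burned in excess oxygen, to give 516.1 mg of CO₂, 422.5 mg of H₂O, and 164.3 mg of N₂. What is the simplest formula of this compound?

CH4N

mol C = 0.5161 g CO₂ ÷ 44.009 g/mol = 0.011727 mol
mol H = 2 × 0.4225 g H₂O ÷ 18.015 g/mol = 0.046905 mol
mol N = 2 × 0.1643 g N₂ ÷ 28.014 g/mol = 0.011730 mol
Divide by the smallest (0.011727 mol): C 1.000, H 4.000, N 1.000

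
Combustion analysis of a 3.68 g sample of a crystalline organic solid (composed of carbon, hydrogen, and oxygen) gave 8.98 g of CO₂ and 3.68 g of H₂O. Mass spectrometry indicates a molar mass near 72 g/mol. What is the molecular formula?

mol C = 8.98 g CO₂ ÷ 44.009 g/mol = 0.2040 mol
mol H = 2 × 3.68 g H₂O ÷ 18.015 g/mol = 0.4085 mol
mass O = 3.68 − (2.451 + 0.4118) = 0.8173 g → mol O = 0.8173 ÷ 15.999 = 0.05109 mol
Divide by the smallest (0.05109 mol): C 3.994, H 7.997, O 1.000
Empirical formula: C4H8O
Empirical-formula mass = 72.11 g/mol; 72 ÷ 72.11 ≈ 1, so the molecular formula is C4H8O.

C4H8O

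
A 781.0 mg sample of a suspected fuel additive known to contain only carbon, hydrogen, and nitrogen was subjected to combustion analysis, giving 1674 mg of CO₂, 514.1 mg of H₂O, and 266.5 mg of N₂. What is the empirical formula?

mol C = 1.674 g CO₂ ÷ 44.009 g/mol = 0.038038 mol
mol H = 2 × 0.5141 g H₂O ÷ 18.015 g/mol = 0.057075 mol
mol N = 2 × 0.2665 g N₂ ÷ 28.014 g/mol = 0.019026 mol
Divide by the smallest (0.019026 mol): C 1.999, H 3.000, N 1.000

C2H3N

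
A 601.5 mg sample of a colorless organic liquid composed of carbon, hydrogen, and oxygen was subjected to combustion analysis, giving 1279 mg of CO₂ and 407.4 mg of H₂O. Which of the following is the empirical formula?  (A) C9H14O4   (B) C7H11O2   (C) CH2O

(A) C9H14O4

mol C = 1.279 g CO₂ ÷ 44.009 g/mol = 0.029062 mol
mol H = 2 × 0.4074 g H₂O ÷ 18.015 g/mol = 0.045229 mol
mass O = 0.6015 − (0.34907 + 0.045591) = 0.20684 g → mol O = 0.20684 ÷ 15.999 = 0.012928 mol
Divide by the smallest (0.012928 mol): C 2.248, H 3.498, O 1.000
Multiplying each by 4 gives whole numbers: C 8.99, H 13.99, O 4.00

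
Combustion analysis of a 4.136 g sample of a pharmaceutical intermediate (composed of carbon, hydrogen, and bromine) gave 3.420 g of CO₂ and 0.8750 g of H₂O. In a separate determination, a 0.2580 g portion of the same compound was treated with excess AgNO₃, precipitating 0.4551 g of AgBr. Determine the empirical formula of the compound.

mol C = 3.420 g CO₂ ÷ 44.009 g/mol = 0.077711 mol
mol H = 2 × 0.8750 g H₂O ÷ 18.015 g/mol = 0.097141 mol
From the AgBr data: mol Br per gram of compound = (0.4551 ÷ 187.772) ÷ 0.2580 = 0.0093941 mol/g, so in the 4.136 g combustion sample mol Br = 0.038854 mol
Divide by the smallest (0.038854 mol): C 2.000, H 2.500, Br 1.000
Multiplying each by 2 gives whole numbers: C 4.00, H 5.00, Br 2.00

C4H5Br2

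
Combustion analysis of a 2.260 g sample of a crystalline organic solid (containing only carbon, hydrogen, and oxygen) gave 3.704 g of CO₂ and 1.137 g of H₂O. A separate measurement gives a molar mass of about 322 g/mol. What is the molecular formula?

mol C = 3.704 g CO₂ ÷ 44.009 g/mol = 0.084165 mol
mol H = 2 × 1.137 g H₂O ÷ 18.015 g/mol = 0.12623 mol
mass O = 2.260 − (1.0109 + 0.12724) = 1.1219 g → mol O = 1.1219 ÷ 15.999 = 0.070121 mol
Divide by the smallest (0.070121 mol): C 1.200, H 1.800, O 1.000
Multiplying each by 5 gives whole numbers: C 6.00, H 9.00, O 5.00
Empirical formula: C6H9O5
Empirical-formula mass = 161.13 g/mol; 322 ÷ 161.13 ≈ 2, so the molecular formula is C12H18O10.

C12H18O10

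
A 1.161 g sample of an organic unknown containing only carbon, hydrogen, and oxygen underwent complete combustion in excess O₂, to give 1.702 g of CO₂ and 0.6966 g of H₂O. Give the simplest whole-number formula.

mol C = 1.702 g CO₂ ÷ 44.009 g/mol = 0.038674 mol
mol H = 2 × 0.6966 g H₂O ÷ 18.015 g/mol = 0.077336 mol
mass O = 1.161 − (0.46451 + 0.077954) = 0.61853 g → mol O = 0.61853 ÷ 15.999 = 0.038661 mol
Divide by the smallest (0.038661 mol): C 1.000, H 2.000, O 1.000

CH2O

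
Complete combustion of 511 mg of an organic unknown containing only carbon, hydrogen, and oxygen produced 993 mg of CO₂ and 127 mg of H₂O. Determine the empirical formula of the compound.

mol C = 0.993 g CO₂ ÷ 44.009 g/mol = 0.02256 mol
mol H = 2 × 0.127 g H₂O ÷ 18.015 g/mol = 0.01410 mol
mass O = 0.511 − (0.2710 + 0.01421) = 0.2258 g → mol O = 0.2258 ÷ 15.999 = 0.01411 mol
Divide by the smallest (0.01410 mol): C 1.600, H 1.000, O 1.001
Multiplying each by 5 gives whole numbers: C 8.00, H 5.00, O 5.00

C8H5O5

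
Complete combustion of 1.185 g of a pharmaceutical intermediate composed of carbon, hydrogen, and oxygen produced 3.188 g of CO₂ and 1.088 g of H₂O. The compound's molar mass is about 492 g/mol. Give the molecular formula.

mol C = 3.188 g CO₂ ÷ 44.009 g/mol = 0.072440 mol
mol H = 2 × 1.088 g H₂O ÷ 18.015 g/mol = 0.12079 mol
mass O = 1.185 − (0.87007 + 0.12175) = 0.19317 g → mol O = 0.19317 ÷ 15.999 = 0.012074 mol
Divide by the smallest (0.012074 mol): C 6.000, H 10.004, O 1.000
Empirical formula: C6H10O
Empirical-formula mass = 98.15 g/mol; 492 ÷ 98.15 ≈ 5, so the molecular formula is C30H50O5.

C30H50O5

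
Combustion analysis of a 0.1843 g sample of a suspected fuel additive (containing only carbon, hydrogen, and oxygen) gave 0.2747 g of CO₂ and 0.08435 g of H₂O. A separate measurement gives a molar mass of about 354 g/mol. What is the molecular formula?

mol C = 0.2747 g CO₂ ÷ 44.009 g/mol = 0.0062419 mol
mol H = 2 × 0.08435 g H₂O ÷ 18.015 g/mol = 0.0093644 mol
mass O = 0.1843 − (0.074972 + 0.0094393) = 0.099889 g → mol O = 0.099889 ÷ 15.999 = 0.0062435 mol
Divide by the smallest (0.0062419 mol): C 1.000, H 1.500, O 1.000
Multiplying each by 2 gives whole numbers: C 2.00, H 3.00, O 2.00
Empirical formula: C2H3O2
Empirical-formula mass = 59.04 g/mol; 354 ÷ 59.04 ≈ 6, so the molecular formula is C12H18O12.

C12H18O12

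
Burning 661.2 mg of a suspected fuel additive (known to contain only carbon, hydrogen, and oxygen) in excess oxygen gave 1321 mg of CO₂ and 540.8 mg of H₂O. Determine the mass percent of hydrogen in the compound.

mol C = 1.321 g CO₂ ÷ 44.009 g/mol = 0.030017 mol
mol H = 2 × 0.5408 g H₂O ÷ 18.015 g/mol = 0.060039 mol
mass O = 0.6612 − (0.36053 + 0.060519) = 0.24015 g → mol O = 0.24015 ÷ 15.999 = 0.015010 mol
mass % H = 0.060519 g ÷ 0.6612 g × 100%

9.15%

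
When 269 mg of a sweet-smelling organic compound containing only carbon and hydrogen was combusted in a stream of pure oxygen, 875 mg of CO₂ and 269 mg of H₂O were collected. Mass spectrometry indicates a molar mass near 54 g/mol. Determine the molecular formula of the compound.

mol C = 0.875 g CO₂ ÷ 44.009 g/mol = 0.01988 mol
mol H = 2 × 0.269 g H₂O ÷ 18.015 g/mol = 0.02986 mol
Divide by the smallest (0.01988 mol): C 1.000, H 1.502
Multiplying each by 2 gives whole numbers: C 2.00, H 3.00
Empirical formula: C2H3
Empirical-formula mass = 27.05 g/mol; 54 ÷ 27.05 ≈ 2, so the molecular formula is C4H6.

C4H6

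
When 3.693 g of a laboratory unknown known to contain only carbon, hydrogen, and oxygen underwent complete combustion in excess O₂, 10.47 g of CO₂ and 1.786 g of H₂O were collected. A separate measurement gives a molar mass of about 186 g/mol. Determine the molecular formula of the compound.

C12H10O2

mol C = 10.47 g CO₂ ÷ 44.009 g/mol = 0.23791 mol
mol H = 2 × 1.786 g H₂O ÷ 18.015 g/mol = 0.19828 mol
mass O = 3.693 − (2.8575 + 0.19987) = 0.63565 g → mol O = 0.63565 ÷ 15.999 = 0.039730 mol
Divide by the smallest (0.039730 mol): C 5.988, H 4.991, O 1.000
Empirical formula: C6H5O
Empirical-formula mass = 93.11 g/mol; 186 ÷ 93.11 ≈ 2, so the molecular formula is C12H10O2.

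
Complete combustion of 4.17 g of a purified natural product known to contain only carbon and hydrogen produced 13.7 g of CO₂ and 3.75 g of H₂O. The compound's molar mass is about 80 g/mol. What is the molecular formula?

mol C = 13.7 g CO₂ ÷ 44.009 g/mol = 0.3113 mol
mol H = 2 × 3.75 g H₂O ÷ 18.015 g/mol = 0.4163 mol
Divide by the smallest (0.3113 mol): C 1.000, H 1.337
Multiplying each by 3 gives whole numbers: C 3.00, H 4.01
Empirical formula: C3H4
Empirical-formula mass = 40.06 g/mol; 80 ÷ 40.06 ≈ 2, so the molecular formula is C6H8.

C6H8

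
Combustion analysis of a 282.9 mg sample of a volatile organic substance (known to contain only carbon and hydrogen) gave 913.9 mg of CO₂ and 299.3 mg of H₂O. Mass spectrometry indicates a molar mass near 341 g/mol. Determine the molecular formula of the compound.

mol C = 0.9139 g CO₂ ÷ 44.009 g/mol = 0.020766 mol
mol H = 2 × 0.2993 g H₂O ÷ 18.015 g/mol = 0.033228 mol
Divide by the smallest (0.020766 mol): C 1.000, H 1.600
Multiplying each by 5 gives whole numbers: C 5.00, H 8.00
Empirical formula: C5H8
Empirical-formula mass = 68.12 g/mol; 341 ÷ 68.12 ≈ 5, so the molecular formula is C25H40.

C25H40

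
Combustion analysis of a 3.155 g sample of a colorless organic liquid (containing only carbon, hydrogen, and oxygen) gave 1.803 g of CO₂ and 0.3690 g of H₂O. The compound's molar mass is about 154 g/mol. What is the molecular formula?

C2H2O8

mol C = 1.803 g CO₂ ÷ 44.009 g/mol = 0.040969 mol
mol H = 2 × 0.3690 g H₂O ÷ 18.015 g/mol = 0.040966 mol
mass O = 3.155 − (0.49208 + 0.041294) = 2.6216 g → mol O = 2.6216 ÷ 15.999 = 0.16386 mol
Divide by the smallest (0.040966 mol): C 1.000, H 1.000, O 4.000
Empirical formula: CHO4
Empirical-formula mass = 77.02 g/mol; 154 ÷ 77.02 ≈ 2, so the molecular formula is C2H2O8.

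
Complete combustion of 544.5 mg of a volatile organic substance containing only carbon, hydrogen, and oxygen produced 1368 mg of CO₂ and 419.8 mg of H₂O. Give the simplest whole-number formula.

mol C = 1.368 g CO₂ ÷ 44.009 g/mol = 0.031085 mol
mol H = 2 × 0.4198 g H₂O ÷ 18.015 g/mol = 0.046606 mol
mass O = 0.5445 − (0.37336 + 0.046978) = 0.12417 g → mol O = 0.12417 ÷ 15.999 = 0.0077608 mol
Divide by the smallest (0.0077608 mol): C 4.005, H 6.005, O 1.000

C4H6O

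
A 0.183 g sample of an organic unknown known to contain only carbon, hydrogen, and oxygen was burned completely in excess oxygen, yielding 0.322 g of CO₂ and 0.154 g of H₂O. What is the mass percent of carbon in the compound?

48.0%

mol C = 0.322 g CO₂ ÷ 44.009 g/mol = 0.007317 mol
mol H = 2 × 0.154 g H₂O ÷ 18.015 g/mol = 0.01710 mol
mass O = 0.183 − (0.08788 + 0.01723) = 0.07789 g → mol O = 0.07789 ÷ 15.999 = 0.004868 mol
mass % C = 0.08788 g ÷ 0.183 g × 100%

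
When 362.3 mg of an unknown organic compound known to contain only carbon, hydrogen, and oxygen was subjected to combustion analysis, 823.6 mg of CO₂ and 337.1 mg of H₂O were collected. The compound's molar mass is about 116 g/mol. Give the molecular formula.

C6H12O2

mol C = 0.8236 g CO₂ ÷ 44.009 g/mol = 0.018714 mol
mol H = 2 × 0.3371 g H₂O ÷ 18.015 g/mol = 0.037424 mol
mass O = 0.3623 − (0.22478 + 0.037724) = 0.099798 g → mol O = 0.099798 ÷ 15.999 = 0.0062378 mol
Divide by the smallest (0.0062378 mol): C 3.000, H 6.000, O 1.000
Empirical formula: C3H6O
Empirical-formula mass = 58.08 g/mol; 116 ÷ 58.08 ≈ 2, so the molecular formula is C6H12O2.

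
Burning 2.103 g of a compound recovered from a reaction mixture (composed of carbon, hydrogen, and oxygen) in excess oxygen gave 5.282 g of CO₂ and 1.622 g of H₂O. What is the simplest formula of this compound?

C4H6O

mol C = 5.282 g CO₂ ÷ 44.009 g/mol = 0.12002 mol
mol H = 2 × 1.622 g H₂O ÷ 18.015 g/mol = 0.18007 mol
mass O = 2.103 − (1.4416 + 0.18151) = 0.47992 g → mol O = 0.47992 ÷ 15.999 = 0.029997 mol
Divide by the smallest (0.029997 mol): C 4.001, H 6.003, O 1.000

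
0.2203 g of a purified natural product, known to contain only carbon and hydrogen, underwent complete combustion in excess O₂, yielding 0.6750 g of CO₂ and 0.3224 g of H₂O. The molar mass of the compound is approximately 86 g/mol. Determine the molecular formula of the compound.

C6H14

mol C = 0.6750 g CO₂ ÷ 44.009 g/mol = 0.015338 mol
mol H = 2 × 0.3224 g H₂O ÷ 18.015 g/mol = 0.035792 mol
Divide by the smallest (0.015338 mol): C 1.000, H 2.334
Multiplying each by 3 gives whole numbers: C 3.00, H 7.00
Empirical formula: C3H7
Empirical-formula mass = 43.09 g/mol; 86 ÷ 43.09 ≈ 2, so the molecular formula is C6H14.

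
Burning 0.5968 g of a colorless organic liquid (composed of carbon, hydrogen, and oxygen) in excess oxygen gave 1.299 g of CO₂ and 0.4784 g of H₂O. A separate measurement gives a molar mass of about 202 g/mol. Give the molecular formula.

C10H18O4

mol C = 1.299 g CO₂ ÷ 44.009 g/mol = 0.029517 mol
mol H = 2 × 0.4784 g H₂O ÷ 18.015 g/mol = 0.053111 mol
mass O = 0.5968 − (0.35452 + 0.053536) = 0.18874 g → mol O = 0.18874 ÷ 15.999 = 0.011797 mol
Divide by the smallest (0.011797 mol): C 2.502, H 4.502, O 1.000
Multiplying each by 2 gives whole numbers: C 5.00, H 9.00, O 2.00
Empirical formula: C5H9O2
Empirical-formula mass = 101.12 g/mol; 202 ÷ 101.12 ≈ 2, so the molecular formula is C10H18O4.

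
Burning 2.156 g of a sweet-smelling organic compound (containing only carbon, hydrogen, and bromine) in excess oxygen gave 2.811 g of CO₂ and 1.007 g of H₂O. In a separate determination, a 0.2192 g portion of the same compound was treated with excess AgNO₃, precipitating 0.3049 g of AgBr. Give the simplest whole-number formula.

mol C = 2.811 g CO₂ ÷ 44.009 g/mol = 0.063873 mol
mol H = 2 × 1.007 g H₂O ÷ 18.015 g/mol = 0.11180 mol
From the AgBr data: mol Br per gram of compound = (0.3049 ÷ 187.772) ÷ 0.2192 = 0.0074077 mol/g, so in the 2.156 g combustion sample mol Br = 0.015971 mol
Divide by the smallest (0.015971 mol): C 3.999, H 7.000, Br 1.000

C4H7Br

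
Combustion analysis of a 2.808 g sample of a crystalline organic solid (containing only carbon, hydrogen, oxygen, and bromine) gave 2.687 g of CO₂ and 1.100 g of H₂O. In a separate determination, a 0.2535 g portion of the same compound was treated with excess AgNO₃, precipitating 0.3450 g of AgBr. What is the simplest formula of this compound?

mol C = 2.687 g CO₂ ÷ 44.009 g/mol = 0.061056 mol
mol H = 2 × 1.100 g H₂O ÷ 18.015 g/mol = 0.12212 mol
From the AgBr data: mol Br per gram of compound = (0.3450 ÷ 187.772) ÷ 0.2535 = 0.0072479 mol/g, so in the 2.808 g combustion sample mol Br = 0.020352 mol
mass O = 2.808 − (0.73334 + 0.12310 + 1.6262) = 0.32536 g → mol O = 0.32536 ÷ 15.999 = 0.020336 mol
Divide by the smallest (0.020336 mol): C 3.002, H 6.005, Br 1.001, O 1.000

C3H6BrO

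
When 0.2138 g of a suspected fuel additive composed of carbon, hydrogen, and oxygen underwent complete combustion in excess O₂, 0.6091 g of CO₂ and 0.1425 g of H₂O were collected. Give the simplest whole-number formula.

mol C = 0.6091 g CO₂ ÷ 44.009 g/mol = 0.013840 mol
mol H = 2 × 0.1425 g H₂O ÷ 18.015 g/mol = 0.015820 mol
mass O = 0.2138 − (0.16624 + 0.015947) = 0.031617 g → mol O = 0.031617 ÷ 15.999 = 0.0019762 mol
Divide by the smallest (0.0019762 mol): C 7.004, H 8.005, O 1.000

C7H8O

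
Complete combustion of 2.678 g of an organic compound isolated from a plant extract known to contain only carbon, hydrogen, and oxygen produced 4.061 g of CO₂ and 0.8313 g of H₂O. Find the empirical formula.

mol C = 4.061 g CO₂ ÷ 44.009 g/mol = 0.092277 mol
mol H = 2 × 0.8313 g H₂O ÷ 18.015 g/mol = 0.092290 mol
mass O = 2.678 − (1.1083 + 0.093028) = 1.4766 g → mol O = 1.4766 ÷ 15.999 = 0.092296 mol
Divide by the smallest (0.092277 mol): C 1.000, H 1.000, O 1.000

CHO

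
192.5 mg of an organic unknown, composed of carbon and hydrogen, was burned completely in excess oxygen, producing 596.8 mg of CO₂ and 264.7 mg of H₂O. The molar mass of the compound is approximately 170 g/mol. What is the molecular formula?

mol C = 0.5968 g CO₂ ÷ 44.009 g/mol = 0.013561 mol
mol H = 2 × 0.2647 g H₂O ÷ 18.015 g/mol = 0.029387 mol
Divide by the smallest (0.013561 mol): C 1.000, H 2.167
Multiplying each by 6 gives whole numbers: C 6.00, H 13.00
Empirical formula: C6H13
Empirical-formula mass = 85.17 g/mol; 170 ÷ 85.17 ≈ 2, so the molecular formula is C12H26.

C12H26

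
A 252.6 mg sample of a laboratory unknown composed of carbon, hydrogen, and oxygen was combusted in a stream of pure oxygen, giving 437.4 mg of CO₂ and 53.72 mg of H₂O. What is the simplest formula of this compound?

C5H3O4

mol C = 0.4374 g CO₂ ÷ 44.009 g/mol = 0.0099389 mol
mol H = 2 × 0.05372 g H₂O ÷ 18.015 g/mol = 0.0059639 mol
mass O = 0.2526 − (0.11938 + 0.0060116) = 0.12721 g → mol O = 0.12721 ÷ 15.999 = 0.0079513 mol
Divide by the smallest (0.0059639 mol): C 1.667, H 1.000, O 1.333
Multiplying each by 3 gives whole numbers: C 5.00, H 3.00, O 4.00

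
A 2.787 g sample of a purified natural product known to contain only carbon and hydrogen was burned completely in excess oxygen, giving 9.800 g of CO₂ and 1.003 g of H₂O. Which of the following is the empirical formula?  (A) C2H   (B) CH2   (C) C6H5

mol C = 9.800 g CO₂ ÷ 44.009 g/mol = 0.22268 mol
mol H = 2 × 1.003 g H₂O ÷ 18.015 g/mol = 0.11135 mol
Divide by the smallest (0.11135 mol): C 2.000, H 1.000

(A) C2H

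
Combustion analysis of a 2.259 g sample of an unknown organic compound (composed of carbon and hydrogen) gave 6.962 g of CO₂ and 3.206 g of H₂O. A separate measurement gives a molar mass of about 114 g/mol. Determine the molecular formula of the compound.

mol C = 6.962 g CO₂ ÷ 44.009 g/mol = 0.15819 mol
mol H = 2 × 3.206 g H₂O ÷ 18.015 g/mol = 0.35593 mol
Divide by the smallest (0.15819 mol): C 1.000, H 2.250
Multiplying each by 4 gives whole numbers: C 4.00, H 9.00
Empirical formula: C4H9
Empirical-formula mass = 57.12 g/mol; 114 ÷ 57.12 ≈ 2, so the molecular formula is C8H18.

C8H18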